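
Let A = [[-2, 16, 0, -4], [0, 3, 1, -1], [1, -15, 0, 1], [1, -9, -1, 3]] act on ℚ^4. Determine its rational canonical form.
R = [[0, 0, 0, -4], [1, 0, 0, 8], [0, 1, 0, -8], [0, 0, 1, 4]]

The invariant factors of A (the non-unit diagonal entries of the Smith normal form of xI - A over ℚ[x]) are (x^2 - 2x + 2)^2, each dividing the next. The characteristic polynomial is their product, (x^2 - 2x + 2)^2.

The rational canonical form is the block-diagonal matrix of companion matrices C(f_i):
R = [[0, 0, 0, -4], [1, 0, 0, 8], [0, 1, 0, -8], [0, 0, 1, 4]].

Note the characteristic polynomial does not split into linear factors over ℚ, so A has no Jordan form over ℚ; the rational canonical form exists over any field.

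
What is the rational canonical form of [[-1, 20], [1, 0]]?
The invariant factors of A (the non-unit diagonal entries of the Smith normal form of xI - A over ℚ[x]) are (x - 4)(x + 5), each dividing the next. The characteristic polynomial is their product, (x - 4)(x + 5).

The rational canonical form is the block-diagonal matrix of companion matrices C(f_i):
R = [[0, 20], [1, -1]].

R = [[0, 20], [1, -1]]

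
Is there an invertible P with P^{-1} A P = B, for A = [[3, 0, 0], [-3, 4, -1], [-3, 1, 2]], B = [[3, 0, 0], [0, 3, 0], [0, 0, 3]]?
No.

Both have characteristic polynomial (x - 3)^3, but the minimal polynomial of A is (x - 3)^2 while the minimal polynomial of B is x - 3. The minimal polynomial is a similarity invariant, so A and B are not similar.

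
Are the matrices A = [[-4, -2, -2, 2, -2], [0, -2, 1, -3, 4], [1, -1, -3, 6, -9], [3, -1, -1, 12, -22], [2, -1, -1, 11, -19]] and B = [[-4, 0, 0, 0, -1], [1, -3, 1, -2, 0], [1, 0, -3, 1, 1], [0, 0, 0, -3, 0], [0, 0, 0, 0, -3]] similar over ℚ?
Yes.

Two matrices over a field are similar if and only if they have the same invariant factors.

Both A and B have characteristic polynomial (x + 3)^4(x + 4) and minimal polynomial (x + 3)^3(x + 4). Computing further, both have invariant factors x + 3, (x + 3)^3(x + 4). Hence A and B are similar.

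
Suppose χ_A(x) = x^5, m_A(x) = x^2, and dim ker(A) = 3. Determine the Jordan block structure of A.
λ = 0: algebraic multiplicity 5 (exponent in χ_A), largest block size 2 (exponent in m_A), 3 blocks (geometric multiplicity). These force block sizes [2, 2, 1].

Jordan blocks: (0, 2), (0, 2), (0, 1)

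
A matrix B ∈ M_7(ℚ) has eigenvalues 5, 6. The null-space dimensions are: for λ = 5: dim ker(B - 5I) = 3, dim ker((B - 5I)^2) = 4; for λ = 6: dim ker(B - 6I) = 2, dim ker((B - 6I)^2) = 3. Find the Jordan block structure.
Jordan blocks: (5, 2), (5, 1), (5, 1), (6, 2), (6, 1)

λ = 5: successive nullity increments [3, 1] count blocks of size ≥ k; block sizes are [2, 1, 1].
λ = 6: successive nullity increments [2, 1] count blocks of size ≥ k; block sizes are [2, 1].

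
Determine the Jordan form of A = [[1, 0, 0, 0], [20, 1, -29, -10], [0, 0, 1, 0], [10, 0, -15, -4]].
The characteristic polynomial is det(xI - A) = (x - 1)^3(x + 4), so the eigenvalues are -4 (algebraic multiplicity 1), 1 (algebraic multiplicity 3).

For λ = -4: algebraic multiplicity 1 gives one 1×1 block.

For λ = 1: rank(A - I) = 2, rank((A - I)^2) = 1. The eigenspace has dimension 4 - 2 = 2, so there are 2 Jordan blocks; the rank sequence gives block sizes [2, 1].

Assembling the blocks gives the Jordan form J above.

J = [[-4, 0, 0, 0], [0, 1, 1, 0], [0, 0, 1, 0], [0, 0, 0, 1]]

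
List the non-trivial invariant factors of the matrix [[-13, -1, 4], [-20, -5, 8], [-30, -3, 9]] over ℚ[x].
The Jordan structure of A has elementary divisors (x + 3)^2, (x + 3). Arranging the block sizes at each eigenvalue in decreasing order and taking row products gives the invariant factors.

Invariant factors (smallest first, each dividing the next): x + 3, (x + 3)^2.

Check: the last factor (x + 3)^2 is the minimal polynomial, and the product (x + 3)^3 is the characteristic polynomial.

x + 3, (x + 3)^2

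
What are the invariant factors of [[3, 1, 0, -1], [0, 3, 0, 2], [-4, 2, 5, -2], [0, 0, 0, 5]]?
x - 5, (x - 5)(x - 3)^2

The Jordan structure of A has elementary divisors (x - 3)^2, (x - 5), (x - 5). Arranging the block sizes at each eigenvalue in decreasing order and taking row products gives the invariant factors.

Invariant factors (smallest first, each dividing the next): x - 5, (x - 5)(x - 3)^2.

Check: the last factor (x - 5)(x - 3)^2 is the minimal polynomial, and the product (x - 5)^2(x - 3)^2 is the characteristic polynomial.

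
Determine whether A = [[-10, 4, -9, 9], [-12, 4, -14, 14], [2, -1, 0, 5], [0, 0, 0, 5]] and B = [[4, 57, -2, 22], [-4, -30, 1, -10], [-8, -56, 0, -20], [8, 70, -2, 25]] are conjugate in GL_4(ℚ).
Yes.

Two matrices over a field are similar if and only if they have the same invariant factors.

Both A and B have characteristic polynomial (x - 5)(x + 2)^3 and minimal polynomial (x - 5)(x + 2)^3. Computing further, both have invariant factors (x - 5)(x + 2)^3. Hence A and B are similar.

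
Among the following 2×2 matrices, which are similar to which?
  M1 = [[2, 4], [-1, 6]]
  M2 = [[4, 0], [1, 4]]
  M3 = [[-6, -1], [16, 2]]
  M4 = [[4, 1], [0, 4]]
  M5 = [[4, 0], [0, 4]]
Characteristic polynomials: χ_{M1} = (x - 4)^2, χ_{M2} = (x - 4)^2, χ_{M3} = (x + 2)^2, χ_{M4} = (x - 4)^2, χ_{M5} = (x - 4)^2.

{M1, M2, M4}: invariant factors (x - 4)^2.

{M3}: invariant factors (x + 2)^2.

{M5}: invariant factors x - 4, x - 4.

Matrices are similar if and only if their invariant-factor lists agree; the partition into similarity classes is {M1, M2, M4}, {M3}, {M5}.

3 classes: {M1, M2, M4}, {M3}, {M5}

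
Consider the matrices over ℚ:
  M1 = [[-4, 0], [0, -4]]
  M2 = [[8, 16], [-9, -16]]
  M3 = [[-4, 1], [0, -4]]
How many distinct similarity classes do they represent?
2 classes: {M1}, {M2, M3}

Characteristic polynomials: χ_{M1} = (x + 4)^2, χ_{M2} = (x + 4)^2, χ_{M3} = (x + 4)^2.

{M1}: invariant factors x + 4, x + 4.

{M2, M3}: invariant factors (x + 4)^2.

Matrices are similar if and only if their invariant-factor lists agree; the partition into similarity classes is {M1}, {M2, M3}.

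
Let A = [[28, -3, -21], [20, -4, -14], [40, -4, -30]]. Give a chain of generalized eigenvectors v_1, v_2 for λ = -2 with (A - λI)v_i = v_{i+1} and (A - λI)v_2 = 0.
v_1 = [[8, 9, 10]]^T, v_2 = [[3, 2, 4]]^T

We seek v_1 ∈ ker((A + 2I)^2) \ ker(A + 2I), then set v_{i+1} = (A + 2I) v_i.

One such chain is v_1 = [[8, 9, 10]]^T, v_2 = [[3, 2, 4]]^T. Check: (A + 2I) v_2 = [[0, 0, 0]]^T = 0.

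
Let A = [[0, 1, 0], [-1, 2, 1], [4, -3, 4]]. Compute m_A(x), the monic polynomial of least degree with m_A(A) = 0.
m_A(x) = (x - 2)^3

The characteristic polynomial factors as (x - 2)^3. The minimal polynomial is ∏(x - λ)^{k_λ} where k_λ is the size of the largest Jordan block at λ.

For λ = 2: rank(A - 2I) = 2, and the largest Jordan block has size 3 (the smallest k with rank((A - 2I)^k) = rank((A - 2I)^(k+1))).

So m_A(x) = (x - 2)^3.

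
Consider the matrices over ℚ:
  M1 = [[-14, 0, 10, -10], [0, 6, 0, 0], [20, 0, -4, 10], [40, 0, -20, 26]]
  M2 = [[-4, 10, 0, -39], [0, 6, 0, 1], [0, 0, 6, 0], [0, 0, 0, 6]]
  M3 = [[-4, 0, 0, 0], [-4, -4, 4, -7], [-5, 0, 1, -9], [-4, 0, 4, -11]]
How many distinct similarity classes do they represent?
3 classes: {M1}, {M2}, {M3}

Characteristic polynomials: χ_{M1} = (x - 6)^3(x + 4), χ_{M2} = (x - 6)^3(x + 4), χ_{M3} = (x + 4)^2(x + 5)^2.

{M1}: invariant factors x - 6, x - 6, (x - 6)(x + 4).

{M2}: invariant factors x - 6, (x - 6)^2(x + 4).

{M3}: invariant factors x + 4, (x + 4)(x + 5)^2.

Matrices are similar if and only if their invariant-factor lists agree; the partition into similarity classes is {M1}, {M2}, {M3}.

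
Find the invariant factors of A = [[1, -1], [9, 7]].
The Jordan structure of A has elementary divisors (x - 4)^2. Arranging the block sizes at each eigenvalue in decreasing order and taking row products gives the invariant factors.

Invariant factors (smallest first, each dividing the next): (x - 4)^2.

Check: the last factor (x - 4)^2 is the minimal polynomial, and the product (x - 4)^2 is the characteristic polynomial.

(x - 4)^2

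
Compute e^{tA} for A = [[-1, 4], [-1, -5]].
A has Jordan form J = [[-3, 1], [0, -3]] with A = PJP^{-1}, so e^{tA} = P e^{tJ} P^{-1}.

For a Jordan block J_k(λ), e^{tJ_k(λ)} = e^{λt} · (I + tN + t^2 N^2/2! + ... + t^{k-1} N^{k-1}/(k-1)!) where N is the nilpotent superdiagonal part.

Assembling the blocks and conjugating back gives the entries of e^{tA} as shown above.

e^{tA} = [[(2*t + 1)*e^{-3*t}, 4*t*e^{-3*t}], [-t*e^{-3*t}, (1 - 2*t)*e^{-3*t}]]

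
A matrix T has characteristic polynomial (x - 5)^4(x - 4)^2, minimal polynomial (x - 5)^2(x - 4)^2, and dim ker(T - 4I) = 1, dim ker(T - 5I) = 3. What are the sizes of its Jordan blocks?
λ = 4: algebraic multiplicity 2 (exponent in χ_T), largest block size 2 (exponent in m_T), 1 block (geometric multiplicity). This forces block sizes [2].
λ = 5: algebraic multiplicity 4 (exponent in χ_T), largest block size 2 (exponent in m_T), 3 blocks (geometric multiplicity). These force block sizes [2, 1, 1].

Jordan blocks: (4, 2), (5, 2), (5, 1), (5, 1)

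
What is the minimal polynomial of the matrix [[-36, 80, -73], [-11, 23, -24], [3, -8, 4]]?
The characteristic polynomial factors as (x + 3)^3. The minimal polynomial is ∏(x - λ)^{k_λ} where k_λ is the size of the largest Jordan block at λ.

For λ = -3: rank(A + 3I) = 2, and the largest Jordan block has size 3 (the smallest k with rank((A + 3I)^k) = rank((A + 3I)^(k+1))).

So m_A(x) = (x + 3)^3.

m_A(x) = (x + 3)^3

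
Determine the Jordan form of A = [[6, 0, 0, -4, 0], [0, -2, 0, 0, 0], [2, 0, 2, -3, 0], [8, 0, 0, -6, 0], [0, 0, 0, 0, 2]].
The characteristic polynomial is det(xI - A) = (x - 2)^3(x + 2)^2, so the eigenvalues are -2 (algebraic multiplicity 2), 2 (algebraic multiplicity 3).

For λ = -2: rank(A + 2I) = 3. The eigenspace has dimension 5 - 3 = 2, so there are 2 Jordan blocks; the rank sequence gives block sizes [1, 1].

For λ = 2: rank(A - 2I) = 3, rank((A - 2I)^2) = 2. The eigenspace has dimension 5 - 3 = 2, so there are 2 Jordan blocks; the rank sequence gives block sizes [2, 1].

Assembling the blocks gives the Jordan form J above.

J = [[-2, 0, 0, 0, 0], [0, -2, 0, 0, 0], [0, 0, 2, 1, 0], [0, 0, 0, 2, 0], [0, 0, 0, 0, 2]]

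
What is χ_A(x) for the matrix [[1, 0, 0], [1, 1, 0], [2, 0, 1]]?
xI - A = [[x - 1, 0, 0], [-1, x - 1, 0], [-2, 0, x - 1]].

Expanding det(xI - A) along the first row:
det(xI - A) = + (x - 1)·det([[x - 1, 0], [0, x - 1]]) - (0)·det([[-1, 0], [-2, x - 1]]) + (0)·det([[-1, x - 1], [-2, 0]]).

Evaluating gives χ_A(x) = x^3 - 3x^2 + 3x - 1 = (x - 1)^3.

χ_A(x) = (x - 1)^3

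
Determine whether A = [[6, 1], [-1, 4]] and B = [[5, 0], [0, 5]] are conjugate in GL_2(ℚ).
Both have characteristic polynomial (x - 5)^2, but the minimal polynomial of A is (x - 5)^2 while the minimal polynomial of B is x - 5. The minimal polynomial is a similarity invariant, so A and B are not similar.

No.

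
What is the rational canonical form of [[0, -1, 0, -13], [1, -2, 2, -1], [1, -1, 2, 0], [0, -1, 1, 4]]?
The invariant factors of A (the non-unit diagonal entries of the Smith normal form of xI - A over ℚ[x]) are (x - 4)(x^3 - 2x - 3), each dividing the next. The characteristic polynomial is their product, (x - 4)(x^3 - 2x - 3).

The rational canonical form is the block-diagonal matrix of companion matrices C(f_i):
R = [[0, 0, 0, -12], [1, 0, 0, -5], [0, 1, 0, 2], [0, 0, 1, 4]].

Note the characteristic polynomial does not split into linear factors over ℚ, so A has no Jordan form over ℚ; the rational canonical form exists over any field.

R = [[0, 0, 0, -12], [1, 0, 0, -5], [0, 1, 0, 2], [0, 0, 1, 4]]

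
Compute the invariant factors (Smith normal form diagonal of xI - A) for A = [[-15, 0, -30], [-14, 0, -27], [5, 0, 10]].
The Jordan structure of A has elementary divisors (x + 5), x^2. Arranging the block sizes at each eigenvalue in decreasing order and taking row products gives the invariant factors.

Invariant factors (smallest first, each dividing the next): x^2(x + 5).

Check: the last factor x^2(x + 5) is the minimal polynomial, and the product x^2(x + 5) is the characteristic polynomial.

x^2(x + 5)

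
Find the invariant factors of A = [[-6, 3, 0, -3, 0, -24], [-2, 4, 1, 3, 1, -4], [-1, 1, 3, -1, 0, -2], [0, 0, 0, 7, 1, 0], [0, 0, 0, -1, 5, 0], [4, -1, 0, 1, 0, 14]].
The Jordan structure of A has elementary divisors (x - 3)^3, (x - 6)^2, (x - 6). Arranging the block sizes at each eigenvalue in decreasing order and taking row products gives the invariant factors.

Invariant factors (smallest first, each dividing the next): x - 6, (x - 6)^2(x - 3)^3.

Check: the last factor (x - 6)^2(x - 3)^3 is the minimal polynomial, and the product (x - 6)^3(x - 3)^3 is the characteristic polynomial.

x - 6, (x - 6)^2(x - 3)^3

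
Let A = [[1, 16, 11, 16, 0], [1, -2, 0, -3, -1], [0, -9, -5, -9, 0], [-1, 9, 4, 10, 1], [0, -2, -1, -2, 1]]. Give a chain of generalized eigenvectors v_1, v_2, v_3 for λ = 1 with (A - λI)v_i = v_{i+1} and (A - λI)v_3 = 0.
v_1 = [[-6, 1, 4, -4, 2]]^T, v_2 = [[-4, 1, 3, -3, 2]]^T, v_3 = [[1, 0, 0, 0, 1]]^T

We seek v_1 ∈ ker((A - I)^3) \ ker((A - I)^2), then set v_{i+1} = (A - I) v_i.

One such chain is v_1 = [[-6, 1, 4, -4, 2]]^T, v_2 = [[-4, 1, 3, -3, 2]]^T, v_3 = [[1, 0, 0, 0, 1]]^T. Check: (A - I) v_3 = [[0, 0, 0, 0, 0]]^T = 0.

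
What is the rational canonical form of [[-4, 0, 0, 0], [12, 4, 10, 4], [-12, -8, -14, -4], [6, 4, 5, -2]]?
The invariant factors of A (the non-unit diagonal entries of the Smith normal form of xI - A over ℚ[x]) are x + 4, x + 4, (x + 4)^2, each dividing the next. The characteristic polynomial is their product, (x + 4)^4.

The rational canonical form is the block-diagonal matrix of companion matrices C(f_i):
R = [[-4, 0, 0, 0], [0, -4, 0, 0], [0, 0, 0, -16], [0, 0, 1, -8]].

R = [[-4, 0, 0, 0], [0, -4, 0, 0], [0, 0, 0, -16], [0, 0, 1, -8]]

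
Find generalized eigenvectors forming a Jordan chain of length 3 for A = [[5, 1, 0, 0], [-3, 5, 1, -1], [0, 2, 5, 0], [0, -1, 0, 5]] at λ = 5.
We seek v_1 ∈ ker((A - 5I)^3) \ ker((A - 5I)^2), then set v_{i+1} = (A - 5I) v_i.

One such chain is v_1 = [[1, 0, 3, -1]]^T, v_2 = [[0, 1, 0, 0]]^T, v_3 = [[1, 0, 2, -1]]^T. Check: (A - 5I) v_3 = [[0, 0, 0, 0]]^T = 0.

v_1 = [[1, 0, 3, -1]]^T, v_2 = [[0, 1, 0, 0]]^T, v_3 = [[1, 0, 2, -1]]^T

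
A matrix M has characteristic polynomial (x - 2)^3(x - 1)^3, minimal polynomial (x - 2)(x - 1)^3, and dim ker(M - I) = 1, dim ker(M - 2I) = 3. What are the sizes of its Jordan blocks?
λ = 1: algebraic multiplicity 3 (exponent in χ_M), largest block size 3 (exponent in m_M), 1 block (geometric multiplicity). This forces block sizes [3].
λ = 2: algebraic multiplicity 3 (exponent in χ_M), largest block size 1 (exponent in m_M), 3 blocks (geometric multiplicity). These force block sizes [1, 1, 1].

Jordan blocks: (1, 3), (2, 1), (2, 1), (2, 1)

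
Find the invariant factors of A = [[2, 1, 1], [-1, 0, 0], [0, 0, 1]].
The Jordan structure of A has elementary divisors (x - 1)^3. Arranging the block sizes at each eigenvalue in decreasing order and taking row products gives the invariant factors.

Invariant factors (smallest first, each dividing the next): (x - 1)^3.

Check: the last factor (x - 1)^3 is the minimal polynomial, and the product (x - 1)^3 is the characteristic polynomial.

(x - 1)^3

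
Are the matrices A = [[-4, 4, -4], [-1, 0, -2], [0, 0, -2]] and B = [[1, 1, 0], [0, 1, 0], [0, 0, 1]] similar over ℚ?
No.

trace(A) = -6 but trace(B) = 3. The trace is a similarity invariant, so A and B are not similar.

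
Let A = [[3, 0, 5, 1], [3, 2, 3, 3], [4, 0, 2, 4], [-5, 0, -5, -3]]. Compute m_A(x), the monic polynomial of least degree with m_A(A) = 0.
m_A(x) = (x - 2)^2(x + 2)

The characteristic polynomial factors as (x - 2)^3(x + 2). The minimal polynomial is ∏(x - λ)^{k_λ} where k_λ is the size of the largest Jordan block at λ.

For λ = -2: rank(A + 2I) = 3, and the largest Jordan block has size 1 (the smallest k with rank((A + 2I)^k) = rank((A + 2I)^(k+1))).
For λ = 2: rank(A - 2I) = 2, and the largest Jordan block has size 2 (the smallest k with rank((A - 2I)^k) = rank((A - 2I)^(k+1))).

So m_A(x) = (x - 2)^2(x + 2).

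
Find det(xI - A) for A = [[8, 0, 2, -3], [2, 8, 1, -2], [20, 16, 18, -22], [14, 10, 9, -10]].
χ_A(x) = (x - 6)^4

xI - A = [[x - 8, 0, -2, 3], [-2, x - 8, -1, 2], [-20, -16, x - 18, 22], [-14, -10, -9, x + 10]].

Expanding det(xI - A) along the first row:
det(xI - A) = + (x - 8)·det([[x - 8, -1, 2], [-16, x - 18, 22], [-10, -9, x + 10]]) - (0)·det([[-2, -1, 2], [-20, x - 18, 22], [-14, -9, x + 10]]) + (-2)·det([[-2, x - 8, 2], [-20, -16, 22], [-14, -10, x + 10]]) - (3)·det([[-2, x - 8, -1], [-20, -16, x - 18], [-14, -10, -9]]).

Evaluating gives χ_A(x) = x^4 - 24x^3 + 216x^2 - 864x + 1296 = (x - 6)^4.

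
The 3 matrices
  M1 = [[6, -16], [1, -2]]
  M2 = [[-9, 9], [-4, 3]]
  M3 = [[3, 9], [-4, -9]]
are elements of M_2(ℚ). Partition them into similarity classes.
Characteristic polynomials: χ_{M1} = (x - 2)^2, χ_{M2} = (x + 3)^2, χ_{M3} = (x + 3)^2.

{M1}: invariant factors (x - 2)^2.

{M2, M3}: invariant factors (x + 3)^2.

Matrices are similar if and only if their invariant-factor lists agree; the partition into similarity classes is {M1}, {M2, M3}.

2 classes: {M1}, {M2, M3}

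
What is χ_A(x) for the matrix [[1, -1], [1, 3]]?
xI - A = [[x - 1, 1], [-1, x - 3]].

Expanding det(xI - A) along the first row:
det(xI - A) = + (x - 1)·det([[x - 3]]) - (1)·det([[-1]]).

Evaluating gives χ_A(x) = x^2 - 4x + 4 = (x - 2)^2.

χ_A(x) = (x - 2)^2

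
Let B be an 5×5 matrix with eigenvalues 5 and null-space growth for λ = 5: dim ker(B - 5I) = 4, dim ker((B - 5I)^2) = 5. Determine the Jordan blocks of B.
λ = 5: successive nullity increments [4, 1] count blocks of size ≥ k; block sizes are [2, 1, 1, 1].

Jordan blocks: (5, 2), (5, 1), (5, 1), (5, 1)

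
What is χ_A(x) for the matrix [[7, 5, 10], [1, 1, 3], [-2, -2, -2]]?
χ_A(x) = (x - 2)^3

xI - A = [[x - 7, -5, -10], [-1, x - 1, -3], [2, 2, x + 2]].

Expanding det(xI - A) along the first row:
det(xI - A) = + (x - 7)·det([[x - 1, -3], [2, x + 2]]) - (-5)·det([[-1, -3], [2, x + 2]]) + (-10)·det([[-1, x - 1], [2, 2]]).

Evaluating gives χ_A(x) = x^3 - 6x^2 + 12x - 8 = (x - 2)^3.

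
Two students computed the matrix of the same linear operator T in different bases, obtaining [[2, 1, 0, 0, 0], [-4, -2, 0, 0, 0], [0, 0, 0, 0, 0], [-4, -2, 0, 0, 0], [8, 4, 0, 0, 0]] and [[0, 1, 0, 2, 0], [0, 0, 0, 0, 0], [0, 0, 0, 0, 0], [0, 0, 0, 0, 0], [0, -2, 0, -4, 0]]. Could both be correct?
Two matrices over a field are similar if and only if they have the same invariant factors.

Both A and B have characteristic polynomial x^5 and minimal polynomial x^2. Computing further, both have invariant factors x, x, x, x^2. Hence A and B are similar.

Yes.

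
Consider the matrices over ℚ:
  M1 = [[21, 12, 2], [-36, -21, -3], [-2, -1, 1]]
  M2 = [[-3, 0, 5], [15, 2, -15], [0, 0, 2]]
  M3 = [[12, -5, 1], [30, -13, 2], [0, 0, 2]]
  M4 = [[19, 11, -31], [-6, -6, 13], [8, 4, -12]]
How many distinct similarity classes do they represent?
2 classes: {M1, M3, M4}, {M2}

Characteristic polynomials: χ_{M1} = (x - 2)^2(x + 3), χ_{M2} = (x - 2)^2(x + 3), χ_{M3} = (x - 2)^2(x + 3), χ_{M4} = (x - 2)^2(x + 3).

{M1, M3, M4}: invariant factors (x - 2)^2(x + 3).

{M2}: invariant factors x - 2, (x - 2)(x + 3).

Matrices are similar if and only if their invariant-factor lists agree; the partition into similarity classes is {M1, M3, M4}, {M2}.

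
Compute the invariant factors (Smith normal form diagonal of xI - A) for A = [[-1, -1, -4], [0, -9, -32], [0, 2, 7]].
The Jordan structure of A has elementary divisors (x + 1)^2, (x + 1). Arranging the block sizes at each eigenvalue in decreasing order and taking row products gives the invariant factors.

Invariant factors (smallest first, each dividing the next): x + 1, (x + 1)^2.

Check: the last factor (x + 1)^2 is the minimal polynomial, and the product (x + 1)^3 is the characteristic polynomial.

x + 1, (x + 1)^2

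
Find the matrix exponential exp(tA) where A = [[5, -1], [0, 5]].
e^{tA} = [[e^{5*t}, -t*e^{5*t}], [0, e^{5*t}]]

A has Jordan form J = [[5, 1], [0, 5]] with A = PJP^{-1}, so e^{tA} = P e^{tJ} P^{-1}.

For a Jordan block J_k(λ), e^{tJ_k(λ)} = e^{λt} · (I + tN + t^2 N^2/2! + ... + t^{k-1} N^{k-1}/(k-1)!) where N is the nilpotent superdiagonal part.

Assembling the blocks and conjugating back gives the entries of e^{tA} as shown above.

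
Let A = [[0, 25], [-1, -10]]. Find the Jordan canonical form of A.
J = [[-5, 1], [0, -5]]

The characteristic polynomial is det(xI - A) = (x + 5)^2, so the eigenvalues are -5 (algebraic multiplicity 2).

For λ = -5: rank(A + 5I) = 1, rank((A + 5I)^2) = 0. The eigenspace has dimension 2 - 1 = 1, so there is 1 Jordan block; the rank sequence gives block sizes [2].

Assembling the blocks gives the Jordan form J above.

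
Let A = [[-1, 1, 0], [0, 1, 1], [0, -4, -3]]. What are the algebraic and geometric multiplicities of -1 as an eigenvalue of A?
The characteristic polynomial is (x + 1)^3, so the factor x + 1 appears with exponent 3: the algebraic multiplicity is 3.

rank(A + I) = 2, so the eigenspace has dimension 3 - 2 = 1: the geometric multiplicity is 1.

Since 1 < 3, A is not diagonalizable.

algebraic multiplicity 3, geometric multiplicity 1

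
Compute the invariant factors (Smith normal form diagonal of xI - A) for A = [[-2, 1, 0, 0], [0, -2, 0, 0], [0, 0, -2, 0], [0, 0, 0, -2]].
x + 2, x + 2, (x + 2)^2

The Jordan structure of A has elementary divisors (x + 2)^2, (x + 2), (x + 2). Arranging the block sizes at each eigenvalue in decreasing order and taking row products gives the invariant factors.

Invariant factors (smallest first, each dividing the next): x + 2, x + 2, (x + 2)^2.

Check: the last factor (x + 2)^2 is the minimal polynomial, and the product (x + 2)^4 is the characteristic polynomial.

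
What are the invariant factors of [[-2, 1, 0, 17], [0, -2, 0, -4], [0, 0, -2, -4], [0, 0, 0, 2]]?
The Jordan structure of A has elementary divisors (x + 2)^2, (x + 2), (x - 2). Arranging the block sizes at each eigenvalue in decreasing order and taking row products gives the invariant factors.

Invariant factors (smallest first, each dividing the next): x + 2, (x - 2)(x + 2)^2.

Check: the last factor (x - 2)(x + 2)^2 is the minimal polynomial, and the product (x - 2)(x + 2)^3 is the characteristic polynomial.

x + 2, (x - 2)(x + 2)^2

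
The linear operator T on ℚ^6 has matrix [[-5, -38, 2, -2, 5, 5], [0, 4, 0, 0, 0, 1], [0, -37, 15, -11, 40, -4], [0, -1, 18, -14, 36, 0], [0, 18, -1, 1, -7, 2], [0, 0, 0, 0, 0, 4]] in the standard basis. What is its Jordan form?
The characteristic polynomial is det(xI - A) = (x - 4)^3(x + 5)^3, so the eigenvalues are -5 (algebraic multiplicity 3), 4 (algebraic multiplicity 3).

For λ = -5: rank(A + 5I) = 5, rank((A + 5I)^2) = 4, rank((A + 5I)^3) = 3. The eigenspace has dimension 6 - 5 = 1, so there is 1 Jordan block; the rank sequence gives block sizes [3].

For λ = 4: rank(A - 4I) = 5, rank((A - 4I)^2) = 4, rank((A - 4I)^3) = 3. The eigenspace has dimension 6 - 5 = 1, so there is 1 Jordan block; the rank sequence gives block sizes [3].

Assembling the blocks gives the Jordan form J above.

J = [[-5, 1, 0, 0, 0, 0], [0, -5, 1, 0, 0, 0], [0, 0, -5, 0, 0, 0], [0, 0, 0, 4, 1, 0], [0, 0, 0, 0, 4, 1], [0, 0, 0, 0, 0, 4]]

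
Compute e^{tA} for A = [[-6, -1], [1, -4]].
e^{tA} = [[(1 - t)*e^{-5*t}, -t*e^{-5*t}], [t*e^{-5*t}, (t + 1)*e^{-5*t}]]

A has Jordan form J = [[-5, 1], [0, -5]] with A = PJP^{-1}, so e^{tA} = P e^{tJ} P^{-1}.

For a Jordan block J_k(λ), e^{tJ_k(λ)} = e^{λt} · (I + tN + t^2 N^2/2! + ... + t^{k-1} N^{k-1}/(k-1)!) where N is the nilpotent superdiagonal part.

Assembling the blocks and conjugating back gives the entries of e^{tA} as shown above.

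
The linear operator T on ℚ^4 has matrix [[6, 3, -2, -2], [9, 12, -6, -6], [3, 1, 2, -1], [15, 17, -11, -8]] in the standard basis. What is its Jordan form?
J = [[3, 1, 0, 0], [0, 3, 0, 0], [0, 0, 3, 1], [0, 0, 0, 3]]

The characteristic polynomial is det(xI - A) = (x - 3)^4, so the eigenvalues are 3 (algebraic multiplicity 4).

For λ = 3: rank(A - 3I) = 2, rank((A - 3I)^2) = 0. The eigenspace has dimension 4 - 2 = 2, so there are 2 Jordan blocks; the rank sequence gives block sizes [2, 2].

Assembling the blocks gives the Jordan form J above.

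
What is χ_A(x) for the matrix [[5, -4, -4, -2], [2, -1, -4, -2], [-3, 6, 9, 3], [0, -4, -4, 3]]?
xI - A = [[x - 5, 4, 4, 2], [-2, x + 1, 4, 2], [3, -6, x - 9, -3], [0, 4, 4, x - 3]].

Expanding det(xI - A) along the first row:
det(xI - A) = + (x - 5)·det([[x + 1, 4, 2], [-6, x - 9, -3], [4, 4, x - 3]]) - (4)·det([[-2, 4, 2], [3, x - 9, -3], [0, 4, x - 3]]) + (4)·det([[-2, x + 1, 2], [3, -6, -3], [0, 4, x - 3]]) - (2)·det([[-2, x + 1, 4], [3, -6, x - 9], [0, 4, 4]]).

Evaluating gives χ_A(x) = x^4 - 16x^3 + 94x^2 - 240x + 225 = (x - 5)^2(x - 3)^2.

χ_A(x) = (x - 5)^2(x - 3)^2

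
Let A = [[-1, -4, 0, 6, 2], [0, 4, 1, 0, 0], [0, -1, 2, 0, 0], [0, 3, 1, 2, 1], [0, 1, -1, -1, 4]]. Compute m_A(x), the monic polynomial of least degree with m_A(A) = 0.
The characteristic polynomial factors as (x - 3)^4(x + 1). The minimal polynomial is ∏(x - λ)^{k_λ} where k_λ is the size of the largest Jordan block at λ.

For λ = -1: rank(A + I) = 4, and the largest Jordan block has size 1 (the smallest k with rank((A + I)^k) = rank((A + I)^(k+1))).
For λ = 3: rank(A - 3I) = 3, and the largest Jordan block has size 2 (the smallest k with rank((A - 3I)^k) = rank((A - 3I)^(k+1))).

So m_A(x) = (x - 3)^2(x + 1).

m_A(x) = (x - 3)^2(x + 1)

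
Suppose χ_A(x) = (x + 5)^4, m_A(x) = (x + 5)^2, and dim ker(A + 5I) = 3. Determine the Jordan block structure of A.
λ = -5: algebraic multiplicity 4 (exponent in χ_A), largest block size 2 (exponent in m_A), 3 blocks (geometric multiplicity). These force block sizes [2, 1, 1].

Jordan blocks: (-5, 2), (-5, 1), (-5, 1)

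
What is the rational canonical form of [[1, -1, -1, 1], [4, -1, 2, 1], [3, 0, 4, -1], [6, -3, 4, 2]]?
R = [[0, -3, 0, 0], [1, 3, 0, 0], [0, 0, 0, -3], [0, 0, 1, 3]]

The invariant factors of A (the non-unit diagonal entries of the Smith normal form of xI - A over ℚ[x]) are x^2 - 3x + 3, x^2 - 3x + 3, each dividing the next. The characteristic polynomial is their product, (x^2 - 3x + 3)^2.

The rational canonical form is the block-diagonal matrix of companion matrices C(f_i):
R = [[0, -3, 0, 0], [1, 3, 0, 0], [0, 0, 0, -3], [0, 0, 1, 3]].

Note the characteristic polynomial does not split into linear factors over ℚ, so A has no Jordan form over ℚ; the rational canonical form exists over any field.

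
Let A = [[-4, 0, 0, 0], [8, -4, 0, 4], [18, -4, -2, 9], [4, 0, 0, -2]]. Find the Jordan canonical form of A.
The characteristic polynomial is det(xI - A) = (x + 2)^2(x + 4)^2, so the eigenvalues are -4 (algebraic multiplicity 2), -2 (algebraic multiplicity 2).

For λ = -4: rank(A + 4I) = 2. The eigenspace has dimension 4 - 2 = 2, so there are 2 Jordan blocks; the rank sequence gives block sizes [1, 1].

For λ = -2: rank(A + 2I) = 3, rank((A + 2I)^2) = 2. The eigenspace has dimension 4 - 3 = 1, so there is 1 Jordan block; the rank sequence gives block sizes [2].

Assembling the blocks gives the Jordan form J above.

J = [[-4, 0, 0, 0], [0, -4, 0, 0], [0, 0, -2, 1], [0, 0, 0, -2]]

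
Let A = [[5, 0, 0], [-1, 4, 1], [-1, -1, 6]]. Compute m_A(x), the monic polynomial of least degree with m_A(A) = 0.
m_A(x) = (x - 5)^2

The characteristic polynomial factors as (x - 5)^3. The minimal polynomial is ∏(x - λ)^{k_λ} where k_λ is the size of the largest Jordan block at λ.

For λ = 5: rank(A - 5I) = 1, and the largest Jordan block has size 2 (the smallest k with rank((A - 5I)^k) = rank((A - 5I)^(k+1))).

So m_A(x) = (x - 5)^2.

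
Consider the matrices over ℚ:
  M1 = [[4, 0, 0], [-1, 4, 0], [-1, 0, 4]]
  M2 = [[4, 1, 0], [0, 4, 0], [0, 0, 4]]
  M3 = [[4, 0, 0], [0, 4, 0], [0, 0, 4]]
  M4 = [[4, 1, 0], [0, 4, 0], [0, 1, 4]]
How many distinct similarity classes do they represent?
Characteristic polynomials: χ_{M1} = (x - 4)^3, χ_{M2} = (x - 4)^3, χ_{M3} = (x - 4)^3, χ_{M4} = (x - 4)^3.

{M1, M2, M4}: invariant factors x - 4, (x - 4)^2.

{M3}: invariant factors x - 4, x - 4, x - 4.

Matrices are similar if and only if their invariant-factor lists agree; the partition into similarity classes is {M1, M2, M4}, {M3}.

2 classes: {M1, M2, M4}, {M3}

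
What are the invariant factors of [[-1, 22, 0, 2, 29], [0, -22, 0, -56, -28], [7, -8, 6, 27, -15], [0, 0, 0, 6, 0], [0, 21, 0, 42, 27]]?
x - 6, (x - 6)^2(x + 1)^2

The Jordan structure of A has elementary divisors (x + 1)^2, (x - 6)^2, (x - 6). Arranging the block sizes at each eigenvalue in decreasing order and taking row products gives the invariant factors.

Invariant factors (smallest first, each dividing the next): x - 6, (x - 6)^2(x + 1)^2.

Check: the last factor (x - 6)^2(x + 1)^2 is the minimal polynomial, and the product (x - 6)^3(x + 1)^2 is the characteristic polynomial.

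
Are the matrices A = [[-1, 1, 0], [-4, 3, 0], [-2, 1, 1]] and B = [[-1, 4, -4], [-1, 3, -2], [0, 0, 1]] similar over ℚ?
Two matrices over a field are similar if and only if they have the same invariant factors.

Both A and B have characteristic polynomial (x - 1)^3 and minimal polynomial (x - 1)^2. Computing further, both have invariant factors x - 1, (x - 1)^2. Hence A and B are similar.

Yes.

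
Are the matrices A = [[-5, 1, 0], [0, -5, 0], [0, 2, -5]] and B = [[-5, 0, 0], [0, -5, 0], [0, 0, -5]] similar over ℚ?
No.

Both have characteristic polynomial (x + 5)^3, but the minimal polynomial of A is (x + 5)^2 while the minimal polynomial of B is x + 5. The minimal polynomial is a similarity invariant, so A and B are not similar.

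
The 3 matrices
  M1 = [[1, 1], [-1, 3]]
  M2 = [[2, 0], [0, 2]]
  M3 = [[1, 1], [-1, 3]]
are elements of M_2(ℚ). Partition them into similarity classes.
2 classes: {M1, M3}, {M2}

Characteristic polynomials: χ_{M1} = (x - 2)^2, χ_{M2} = (x - 2)^2, χ_{M3} = (x - 2)^2.

{M1, M3}: invariant factors (x - 2)^2.

{M2}: invariant factors x - 2, x - 2.

Matrices are similar if and only if their invariant-factor lists agree; the partition into similarity classes is {M1, M3}, {M2}.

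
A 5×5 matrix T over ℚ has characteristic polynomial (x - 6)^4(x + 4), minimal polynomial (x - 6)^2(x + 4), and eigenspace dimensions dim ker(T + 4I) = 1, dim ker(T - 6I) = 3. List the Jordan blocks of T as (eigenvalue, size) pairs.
λ = -4: algebraic multiplicity 1 (exponent in χ_T), largest block size 1 (exponent in m_T), 1 block (geometric multiplicity). This forces block sizes [1].
λ = 6: algebraic multiplicity 4 (exponent in χ_T), largest block size 2 (exponent in m_T), 3 blocks (geometric multiplicity). These force block sizes [2, 1, 1].

Jordan blocks: (-4, 1), (6, 2), (6, 1), (6, 1)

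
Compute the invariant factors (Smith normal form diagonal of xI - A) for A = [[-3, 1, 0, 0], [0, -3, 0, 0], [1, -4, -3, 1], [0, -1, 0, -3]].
The Jordan structure of A has elementary divisors (x + 3)^2, (x + 3)^2. Arranging the block sizes at each eigenvalue in decreasing order and taking row products gives the invariant factors.

Invariant factors (smallest first, each dividing the next): (x + 3)^2, (x + 3)^2.

Check: the last factor (x + 3)^2 is the minimal polynomial, and the product (x + 3)^4 is the characteristic polynomial.

(x + 3)^2, (x + 3)^2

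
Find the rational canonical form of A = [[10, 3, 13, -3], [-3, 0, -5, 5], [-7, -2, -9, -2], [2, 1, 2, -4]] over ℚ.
The invariant factors of A (the non-unit diagonal entries of the Smith normal form of xI - A over ℚ[x]) are (x + 3)(x^3 + x - 5), each dividing the next. The characteristic polynomial is their product, (x + 3)(x^3 + x - 5).

The rational canonical form is the block-diagonal matrix of companion matrices C(f_i):
R = [[0, 0, 0, 15], [1, 0, 0, 2], [0, 1, 0, -1], [0, 0, 1, -3]].

Note the characteristic polynomial does not split into linear factors over ℚ, so A has no Jordan form over ℚ; the rational canonical form exists over any field.

R = [[0, 0, 0, 15], [1, 0, 0, 2], [0, 1, 0, -1], [0, 0, 1, -3]]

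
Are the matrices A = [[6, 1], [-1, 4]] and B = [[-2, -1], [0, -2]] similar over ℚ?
No.

trace(A) = 10 but trace(B) = -4. The trace is a similarity invariant, so A and B are not similar.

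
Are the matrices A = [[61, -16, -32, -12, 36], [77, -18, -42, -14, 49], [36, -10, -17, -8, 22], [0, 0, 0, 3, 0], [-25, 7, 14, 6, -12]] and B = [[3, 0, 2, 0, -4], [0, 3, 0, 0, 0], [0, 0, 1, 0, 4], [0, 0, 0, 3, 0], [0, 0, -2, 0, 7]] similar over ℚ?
Both have characteristic polynomial (x - 5)(x - 3)^4, but the minimal polynomial of A is (x - 5)(x - 3)^2 while the minimal polynomial of B is (x - 5)(x - 3). The minimal polynomial is a similarity invariant, so A and B are not similar.

No.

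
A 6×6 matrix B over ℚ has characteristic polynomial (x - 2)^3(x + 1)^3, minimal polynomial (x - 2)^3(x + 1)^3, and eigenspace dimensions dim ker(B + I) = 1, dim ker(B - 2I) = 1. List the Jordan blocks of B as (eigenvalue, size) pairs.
λ = -1: algebraic multiplicity 3 (exponent in χ_B), largest block size 3 (exponent in m_B), 1 block (geometric multiplicity). This forces block sizes [3].
λ = 2: algebraic multiplicity 3 (exponent in χ_B), largest block size 3 (exponent in m_B), 1 block (geometric multiplicity). This forces block sizes [3].

Jordan blocks: (-1, 3), (2, 3)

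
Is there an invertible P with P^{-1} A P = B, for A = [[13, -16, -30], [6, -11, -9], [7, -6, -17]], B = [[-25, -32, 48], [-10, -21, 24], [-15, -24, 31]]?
No.

Both have characteristic polynomial (x + 5)^3, but the minimal polynomial of A is (x + 5)^3 while the minimal polynomial of B is (x + 5)^2. The minimal polynomial is a similarity invariant, so A and B are not similar.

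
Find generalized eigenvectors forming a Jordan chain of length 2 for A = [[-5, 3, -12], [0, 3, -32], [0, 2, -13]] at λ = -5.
v_1 = [[6, 17, 4]]^T, v_2 = [[3, 8, 2]]^T

We seek v_1 ∈ ker((A + 5I)^2) \ ker(A + 5I), then set v_{i+1} = (A + 5I) v_i.

One such chain is v_1 = [[6, 17, 4]]^T, v_2 = [[3, 8, 2]]^T. Check: (A + 5I) v_2 = [[0, 0, 0]]^T = 0.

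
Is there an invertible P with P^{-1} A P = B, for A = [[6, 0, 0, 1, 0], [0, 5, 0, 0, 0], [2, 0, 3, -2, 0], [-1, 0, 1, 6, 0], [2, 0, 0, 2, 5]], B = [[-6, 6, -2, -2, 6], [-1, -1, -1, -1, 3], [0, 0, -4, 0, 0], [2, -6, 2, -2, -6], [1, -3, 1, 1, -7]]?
No.

trace(A) = 25 but trace(B) = -20. The trace is a similarity invariant, so A and B are not similar.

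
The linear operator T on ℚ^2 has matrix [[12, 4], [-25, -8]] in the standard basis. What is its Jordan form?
J = [[2, 1], [0, 2]]

The characteristic polynomial is det(xI - A) = (x - 2)^2, so the eigenvalues are 2 (algebraic multiplicity 2).

For λ = 2: rank(A - 2I) = 1, rank((A - 2I)^2) = 0. The eigenspace has dimension 2 - 1 = 1, so there is 1 Jordan block; the rank sequence gives block sizes [2].

Assembling the blocks gives the Jordan form J above.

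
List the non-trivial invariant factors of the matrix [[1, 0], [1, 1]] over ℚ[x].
The Jordan structure of A has elementary divisors (x - 1)^2. Arranging the block sizes at each eigenvalue in decreasing order and taking row products gives the invariant factors.

Invariant factors (smallest first, each dividing the next): (x - 1)^2.

Check: the last factor (x - 1)^2 is the minimal polynomial, and the product (x - 1)^2 is the characteristic polynomial.

(x - 1)^2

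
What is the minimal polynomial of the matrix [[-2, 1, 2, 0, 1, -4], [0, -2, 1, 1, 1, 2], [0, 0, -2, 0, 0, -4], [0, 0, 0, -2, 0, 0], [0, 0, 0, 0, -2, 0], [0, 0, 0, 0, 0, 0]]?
m_A(x) = x(x + 2)^3

The characteristic polynomial factors as x(x + 2)^5. The minimal polynomial is ∏(x - λ)^{k_λ} where k_λ is the size of the largest Jordan block at λ.

For λ = -2: rank(A + 2I) = 3, and the largest Jordan block has size 3 (the smallest k with rank((A + 2I)^k) = rank((A + 2I)^(k+1))).
For λ = 0: rank(A) = 5, and the largest Jordan block has size 1 (the smallest k with rank(A^k) = rank(A^(k+1))).

So m_A(x) = x(x + 2)^3.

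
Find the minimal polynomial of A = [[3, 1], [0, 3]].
m_A(x) = (x - 3)^2

The characteristic polynomial factors as (x - 3)^2. The minimal polynomial is ∏(x - λ)^{k_λ} where k_λ is the size of the largest Jordan block at λ.

For λ = 3: rank(A - 3I) = 1, and the largest Jordan block has size 2 (the smallest k with rank((A - 3I)^k) = rank((A - 3I)^(k+1))).

So m_A(x) = (x - 3)^2.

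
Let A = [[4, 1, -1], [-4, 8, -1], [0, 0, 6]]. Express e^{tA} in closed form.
e^{tA} = [[(1 - 2*t)*e^{6*t}, t*e^{6*t}, t*(t - 2)*e^{6*t}/2], [-4*t*e^{6*t}, (2*t + 1)*e^{6*t}, t*(t - 1)*e^{6*t}], [0, 0, e^{6*t}]]

A has Jordan form J = [[6, 1, 0], [0, 6, 1], [0, 0, 6]] with A = PJP^{-1}, so e^{tA} = P e^{tJ} P^{-1}.

For a Jordan block J_k(λ), e^{tJ_k(λ)} = e^{λt} · (I + tN + t^2 N^2/2! + ... + t^{k-1} N^{k-1}/(k-1)!) where N is the nilpotent superdiagonal part.

Assembling the blocks and conjugating back gives the entries of e^{tA} as shown above.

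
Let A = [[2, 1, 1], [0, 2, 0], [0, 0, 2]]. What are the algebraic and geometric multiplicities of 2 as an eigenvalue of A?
The characteristic polynomial is (x - 2)^3, so the factor x - 2 appears with exponent 3: the algebraic multiplicity is 3.

rank(A - 2I) = 1, so the eigenspace has dimension 3 - 1 = 2: the geometric multiplicity is 2.

Since 2 < 3, A is not diagonalizable.

algebraic multiplicity 3, geometric multiplicity 2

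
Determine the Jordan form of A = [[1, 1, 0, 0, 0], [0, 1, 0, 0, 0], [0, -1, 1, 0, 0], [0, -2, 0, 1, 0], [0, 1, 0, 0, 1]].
J = [[1, 1, 0, 0, 0], [0, 1, 0, 0, 0], [0, 0, 1, 0, 0], [0, 0, 0, 1, 0], [0, 0, 0, 0, 1]]

The characteristic polynomial is det(xI - A) = (x - 1)^5, so the eigenvalues are 1 (algebraic multiplicity 5).

For λ = 1: rank(A - I) = 1, rank((A - I)^2) = 0. The eigenspace has dimension 5 - 1 = 4, so there are 4 Jordan blocks; the rank sequence gives block sizes [2, 1, 1, 1].

Assembling the blocks gives the Jordan form J above.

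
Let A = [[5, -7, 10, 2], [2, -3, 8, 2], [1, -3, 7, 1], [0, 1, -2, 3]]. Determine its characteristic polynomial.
xI - A = [[x - 5, 7, -10, -2], [-2, x + 3, -8, -2], [-1, 3, x - 7, -1], [0, -1, 2, x - 3]].

Expanding det(xI - A) along the first row:
det(xI - A) = + (x - 5)·det([[x + 3, -8, -2], [3, x - 7, -1], [-1, 2, x - 3]]) - (7)·det([[-2, -8, -2], [-1, x - 7, -1], [0, 2, x - 3]]) + (-10)·det([[-2, x + 3, -2], [-1, 3, -1], [0, -1, x - 3]]) - (-2)·det([[-2, x + 3, -8], [-1, 3, x - 7], [0, -1, 2]]).

Evaluating gives χ_A(x) = x^4 - 12x^3 + 54x^2 - 108x + 81 = (x - 3)^4.

χ_A(x) = (x - 3)^4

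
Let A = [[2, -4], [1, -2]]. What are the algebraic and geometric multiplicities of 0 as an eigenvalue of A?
The characteristic polynomial is x^2, so the factor x appears with exponent 2: the algebraic multiplicity is 2.

rank(A) = 1, so the eigenspace has dimension 2 - 1 = 1: the geometric multiplicity is 1.

Since 1 < 2, A is not diagonalizable.

algebraic multiplicity 2, geometric multiplicity 1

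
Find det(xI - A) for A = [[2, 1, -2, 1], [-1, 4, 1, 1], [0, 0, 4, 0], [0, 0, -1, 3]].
χ_A(x) = (x - 4)(x - 3)^3

xI - A = [[x - 2, -1, 2, -1], [1, x - 4, -1, -1], [0, 0, x - 4, 0], [0, 0, 1, x - 3]].

Expanding det(xI - A) along the first row:
det(xI - A) = + (x - 2)·det([[x - 4, -1, -1], [0, x - 4, 0], [0, 1, x - 3]]) - (-1)·det([[1, -1, -1], [0, x - 4, 0], [0, 1, x - 3]]) + (2)·det([[1, x - 4, -1], [0, 0, 0], [0, 0, x - 3]]) - (-1)·det([[1, x - 4, -1], [0, 0, x - 4], [0, 0, 1]]).

Evaluating gives χ_A(x) = x^4 - 13x^3 + 63x^2 - 135x + 108 = (x - 4)(x - 3)^3.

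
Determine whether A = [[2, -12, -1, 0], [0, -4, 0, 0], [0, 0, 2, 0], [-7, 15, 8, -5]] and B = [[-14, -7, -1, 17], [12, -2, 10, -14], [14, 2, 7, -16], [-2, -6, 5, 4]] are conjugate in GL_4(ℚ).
Two matrices over a field are similar if and only if they have the same invariant factors.

Both A and B have characteristic polynomial (x - 2)^2(x + 4)(x + 5) and minimal polynomial (x - 2)^2(x + 4)(x + 5). Computing further, both have invariant factors (x - 2)^2(x + 4)(x + 5). Hence A and B are similar.

Yes.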